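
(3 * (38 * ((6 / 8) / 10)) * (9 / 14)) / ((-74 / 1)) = -1539 / 20720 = -0.07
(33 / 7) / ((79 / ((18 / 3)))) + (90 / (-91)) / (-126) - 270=-13568797 / 50323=-269.63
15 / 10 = 3 / 2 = 1.50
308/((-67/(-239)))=73612/67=1098.69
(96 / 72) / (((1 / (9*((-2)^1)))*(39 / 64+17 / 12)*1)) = -4608 / 389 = -11.85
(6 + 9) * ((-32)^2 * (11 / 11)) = 15360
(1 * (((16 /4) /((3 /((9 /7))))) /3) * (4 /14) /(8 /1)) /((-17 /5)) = -5 /833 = -0.01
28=28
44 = 44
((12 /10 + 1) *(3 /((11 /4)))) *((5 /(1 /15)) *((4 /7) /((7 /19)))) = 13680 /49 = 279.18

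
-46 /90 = -23 /45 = -0.51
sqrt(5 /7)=sqrt(35) /7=0.85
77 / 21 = 11 / 3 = 3.67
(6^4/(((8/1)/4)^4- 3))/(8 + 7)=432/65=6.65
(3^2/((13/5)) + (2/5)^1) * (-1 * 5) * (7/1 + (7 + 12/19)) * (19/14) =-34889/91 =-383.40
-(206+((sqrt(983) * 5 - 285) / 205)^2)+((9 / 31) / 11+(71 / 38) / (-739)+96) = -1810832450717 / 16097192122+114 * sqrt(983) / 1681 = -110.37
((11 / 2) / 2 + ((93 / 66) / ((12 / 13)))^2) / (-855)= -354073 / 59590080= -0.01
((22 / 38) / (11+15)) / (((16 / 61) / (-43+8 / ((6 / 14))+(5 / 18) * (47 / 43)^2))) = -28210853 / 13845312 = -2.04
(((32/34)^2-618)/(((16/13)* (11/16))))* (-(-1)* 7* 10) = -162294860/3179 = -51052.17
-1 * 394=-394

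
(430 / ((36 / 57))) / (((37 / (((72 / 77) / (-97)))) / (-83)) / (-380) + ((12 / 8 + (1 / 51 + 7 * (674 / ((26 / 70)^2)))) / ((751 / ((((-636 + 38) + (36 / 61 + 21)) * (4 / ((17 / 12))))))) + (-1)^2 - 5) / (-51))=964069629278667600 / 2057760688752201449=0.47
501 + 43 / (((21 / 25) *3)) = 518.06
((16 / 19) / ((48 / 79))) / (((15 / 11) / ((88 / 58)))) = 1.54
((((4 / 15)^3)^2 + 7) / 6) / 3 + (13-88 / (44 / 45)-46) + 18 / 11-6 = -286371658069 / 2255343750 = -126.97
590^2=348100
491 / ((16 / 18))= 4419 / 8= 552.38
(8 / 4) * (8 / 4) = 4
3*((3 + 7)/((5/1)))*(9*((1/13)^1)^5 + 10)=22277634/371293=60.00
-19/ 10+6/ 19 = -301/ 190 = -1.58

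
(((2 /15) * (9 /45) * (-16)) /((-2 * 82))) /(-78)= -4 /119925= -0.00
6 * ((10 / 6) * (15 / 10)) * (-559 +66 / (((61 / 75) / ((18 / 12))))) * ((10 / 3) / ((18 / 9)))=-666850 / 61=-10931.97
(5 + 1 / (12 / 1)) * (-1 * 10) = -305 / 6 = -50.83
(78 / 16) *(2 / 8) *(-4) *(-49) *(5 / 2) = 9555 / 16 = 597.19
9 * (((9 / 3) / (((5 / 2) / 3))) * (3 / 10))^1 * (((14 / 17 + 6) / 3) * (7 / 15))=21924 / 2125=10.32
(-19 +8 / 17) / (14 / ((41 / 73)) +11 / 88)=-11480 / 15521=-0.74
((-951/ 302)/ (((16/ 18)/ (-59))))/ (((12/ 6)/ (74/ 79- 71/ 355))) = 146949471/ 1908640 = 76.99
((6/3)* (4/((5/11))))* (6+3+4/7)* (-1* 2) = -336.91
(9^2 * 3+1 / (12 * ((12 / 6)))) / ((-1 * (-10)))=5833 / 240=24.30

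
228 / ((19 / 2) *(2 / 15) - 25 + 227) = 3420 / 3049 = 1.12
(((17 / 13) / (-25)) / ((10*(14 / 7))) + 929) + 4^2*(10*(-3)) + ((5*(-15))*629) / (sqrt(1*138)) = 2918483 / 6500-15725*sqrt(138) / 46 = -3566.81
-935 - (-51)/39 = -12138/13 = -933.69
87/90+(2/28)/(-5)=20/21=0.95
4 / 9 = 0.44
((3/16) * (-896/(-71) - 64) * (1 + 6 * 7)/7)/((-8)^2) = -7353/7952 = -0.92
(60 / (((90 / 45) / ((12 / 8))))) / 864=5 / 96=0.05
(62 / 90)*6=62 / 15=4.13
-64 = -64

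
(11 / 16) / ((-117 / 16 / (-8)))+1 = 205 / 117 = 1.75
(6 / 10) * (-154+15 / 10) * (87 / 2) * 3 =-47763 / 4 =-11940.75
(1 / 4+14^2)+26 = 889 / 4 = 222.25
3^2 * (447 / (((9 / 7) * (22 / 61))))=190869 / 22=8675.86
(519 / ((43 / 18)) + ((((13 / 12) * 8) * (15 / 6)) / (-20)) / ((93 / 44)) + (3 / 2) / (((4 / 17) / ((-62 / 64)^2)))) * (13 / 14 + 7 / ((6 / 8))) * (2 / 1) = 9434326493065 / 2063867904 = 4571.19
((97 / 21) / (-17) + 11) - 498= -487.27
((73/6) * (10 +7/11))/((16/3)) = 24.26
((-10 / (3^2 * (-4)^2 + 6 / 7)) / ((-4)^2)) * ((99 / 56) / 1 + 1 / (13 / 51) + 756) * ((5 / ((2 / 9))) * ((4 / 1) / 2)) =-41588325 / 281216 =-147.89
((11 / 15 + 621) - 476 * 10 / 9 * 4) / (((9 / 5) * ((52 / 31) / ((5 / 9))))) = -274.86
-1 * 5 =-5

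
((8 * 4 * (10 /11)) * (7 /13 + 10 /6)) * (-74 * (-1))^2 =150699520 /429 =351280.93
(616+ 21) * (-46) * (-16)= 468832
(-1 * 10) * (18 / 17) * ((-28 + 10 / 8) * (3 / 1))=14445 / 17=849.71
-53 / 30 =-1.77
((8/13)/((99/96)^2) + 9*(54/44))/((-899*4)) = -329125/101817144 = -0.00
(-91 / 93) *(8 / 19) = -728 / 1767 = -0.41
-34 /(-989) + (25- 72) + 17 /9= -401228 /8901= -45.08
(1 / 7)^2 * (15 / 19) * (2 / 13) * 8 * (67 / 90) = 536 / 36309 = 0.01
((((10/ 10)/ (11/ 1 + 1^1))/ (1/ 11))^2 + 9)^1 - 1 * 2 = 7.84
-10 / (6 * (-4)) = 5 / 12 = 0.42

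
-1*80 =-80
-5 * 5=-25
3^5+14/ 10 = 1222/ 5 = 244.40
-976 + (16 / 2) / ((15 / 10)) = -2912 / 3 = -970.67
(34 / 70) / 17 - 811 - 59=-30449 / 35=-869.97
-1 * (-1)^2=-1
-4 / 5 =-0.80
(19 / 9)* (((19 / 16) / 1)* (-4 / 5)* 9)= -18.05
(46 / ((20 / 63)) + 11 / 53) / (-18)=-76907 / 9540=-8.06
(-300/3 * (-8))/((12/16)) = 3200/3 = 1066.67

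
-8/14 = -4/7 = -0.57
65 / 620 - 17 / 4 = -257 / 62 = -4.15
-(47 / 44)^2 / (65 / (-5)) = 2209 / 25168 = 0.09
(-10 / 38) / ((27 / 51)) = -85 / 171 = -0.50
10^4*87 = 870000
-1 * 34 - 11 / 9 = -317 / 9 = -35.22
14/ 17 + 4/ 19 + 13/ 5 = 5869/ 1615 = 3.63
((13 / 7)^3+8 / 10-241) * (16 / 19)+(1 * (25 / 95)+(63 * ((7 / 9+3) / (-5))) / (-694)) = -2222367768 / 11306995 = -196.55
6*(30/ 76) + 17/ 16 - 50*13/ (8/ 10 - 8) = 256387/ 2736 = 93.71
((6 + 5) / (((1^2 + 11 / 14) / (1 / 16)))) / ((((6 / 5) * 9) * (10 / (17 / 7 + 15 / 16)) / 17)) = 70499 / 345600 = 0.20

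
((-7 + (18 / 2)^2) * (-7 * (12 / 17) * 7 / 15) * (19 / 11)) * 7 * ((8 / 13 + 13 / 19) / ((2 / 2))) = -32590488 / 12155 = -2681.24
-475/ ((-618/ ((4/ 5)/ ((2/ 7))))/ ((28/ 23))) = 18620/ 7107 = 2.62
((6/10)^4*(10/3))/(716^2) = 27/32041000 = 0.00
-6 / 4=-3 / 2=-1.50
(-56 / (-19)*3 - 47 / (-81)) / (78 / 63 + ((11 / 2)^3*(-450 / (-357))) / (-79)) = -77899372 / 11711277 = -6.65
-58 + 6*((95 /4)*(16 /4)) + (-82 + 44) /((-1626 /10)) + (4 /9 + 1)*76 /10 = 6380564 /12195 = 523.21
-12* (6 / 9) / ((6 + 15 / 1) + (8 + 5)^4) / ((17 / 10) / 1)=-40 / 242947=-0.00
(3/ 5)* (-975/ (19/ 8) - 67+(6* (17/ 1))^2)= 565809/ 95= 5955.88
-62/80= -31/40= -0.78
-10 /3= -3.33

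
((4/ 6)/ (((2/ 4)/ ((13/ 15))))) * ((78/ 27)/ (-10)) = -676/ 2025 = -0.33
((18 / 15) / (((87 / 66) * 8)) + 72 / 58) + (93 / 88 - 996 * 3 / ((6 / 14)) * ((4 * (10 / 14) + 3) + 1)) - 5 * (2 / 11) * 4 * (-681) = -578400903 / 12760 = -45329.22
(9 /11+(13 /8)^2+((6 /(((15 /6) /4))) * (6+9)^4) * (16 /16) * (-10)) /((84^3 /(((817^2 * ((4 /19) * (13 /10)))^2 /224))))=-20389581120450040031 /16690544640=-1221624671.95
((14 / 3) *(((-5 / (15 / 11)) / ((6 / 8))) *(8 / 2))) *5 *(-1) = 12320 / 27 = 456.30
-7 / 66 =-0.11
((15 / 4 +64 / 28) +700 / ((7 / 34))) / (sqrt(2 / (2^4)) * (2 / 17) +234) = 3224711997 / 221542769 - 1621273 * sqrt(2) / 886171076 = 14.55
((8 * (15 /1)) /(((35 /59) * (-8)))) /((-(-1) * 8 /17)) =-3009 /56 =-53.73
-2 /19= -0.11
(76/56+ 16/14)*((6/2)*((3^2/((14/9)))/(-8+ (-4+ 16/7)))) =-1215/272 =-4.47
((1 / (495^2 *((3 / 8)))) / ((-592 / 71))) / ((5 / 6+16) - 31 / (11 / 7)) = 71 / 157417425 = 0.00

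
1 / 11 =0.09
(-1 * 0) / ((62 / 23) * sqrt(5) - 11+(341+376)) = 0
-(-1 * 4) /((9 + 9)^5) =0.00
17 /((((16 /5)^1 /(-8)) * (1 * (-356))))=85 /712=0.12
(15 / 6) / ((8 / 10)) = 25 / 8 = 3.12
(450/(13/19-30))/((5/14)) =-42.98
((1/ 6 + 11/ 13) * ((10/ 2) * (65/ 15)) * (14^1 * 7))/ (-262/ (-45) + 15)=96775/ 937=103.28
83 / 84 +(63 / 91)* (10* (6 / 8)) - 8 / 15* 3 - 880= -4779791 / 5460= -875.42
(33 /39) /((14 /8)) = 0.48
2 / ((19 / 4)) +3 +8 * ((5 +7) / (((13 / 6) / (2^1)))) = 22733 / 247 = 92.04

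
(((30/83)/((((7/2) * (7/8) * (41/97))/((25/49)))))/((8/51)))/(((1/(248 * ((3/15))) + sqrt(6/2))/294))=-55208520000/30762653789 + 2738342592000 * sqrt(3)/30762653789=152.38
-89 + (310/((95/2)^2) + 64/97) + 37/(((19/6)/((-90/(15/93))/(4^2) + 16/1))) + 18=-203618451/700340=-290.74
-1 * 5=-5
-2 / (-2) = 1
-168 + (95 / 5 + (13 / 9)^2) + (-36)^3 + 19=-3789497 / 81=-46783.91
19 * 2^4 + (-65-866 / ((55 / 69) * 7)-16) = 26101 / 385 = 67.79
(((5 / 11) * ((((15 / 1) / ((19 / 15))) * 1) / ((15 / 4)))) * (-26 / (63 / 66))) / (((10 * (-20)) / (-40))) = -1040 / 133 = -7.82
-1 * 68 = -68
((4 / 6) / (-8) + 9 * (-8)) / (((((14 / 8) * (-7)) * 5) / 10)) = 11.77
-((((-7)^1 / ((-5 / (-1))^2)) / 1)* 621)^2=-18896409 / 625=-30234.25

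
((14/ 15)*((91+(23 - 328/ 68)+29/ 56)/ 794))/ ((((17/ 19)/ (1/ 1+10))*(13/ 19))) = 2.32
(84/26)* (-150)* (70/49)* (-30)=270000/13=20769.23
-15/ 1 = -15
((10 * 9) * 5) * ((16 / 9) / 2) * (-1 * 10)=-4000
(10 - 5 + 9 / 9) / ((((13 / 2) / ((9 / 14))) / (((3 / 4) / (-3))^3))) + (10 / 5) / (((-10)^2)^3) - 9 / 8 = -12902321 / 11375000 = -1.13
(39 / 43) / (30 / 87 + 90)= 1131 / 112660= 0.01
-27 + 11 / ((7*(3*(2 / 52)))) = -281 / 21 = -13.38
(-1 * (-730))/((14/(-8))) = -2920/7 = -417.14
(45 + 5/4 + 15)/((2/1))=245/8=30.62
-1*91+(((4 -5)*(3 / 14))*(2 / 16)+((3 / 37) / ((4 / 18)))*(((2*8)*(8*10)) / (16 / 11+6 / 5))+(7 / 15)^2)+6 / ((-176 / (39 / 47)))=2994557717071 / 35189708400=85.10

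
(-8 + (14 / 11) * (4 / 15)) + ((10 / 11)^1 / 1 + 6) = -124 / 165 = -0.75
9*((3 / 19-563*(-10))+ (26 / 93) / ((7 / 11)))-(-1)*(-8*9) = 208637715 / 4123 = 50603.37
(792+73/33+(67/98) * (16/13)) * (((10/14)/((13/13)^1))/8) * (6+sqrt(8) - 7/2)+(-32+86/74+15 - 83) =6849494161/87111024+83564105 * sqrt(2)/588588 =279.41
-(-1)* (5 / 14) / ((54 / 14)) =5 / 54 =0.09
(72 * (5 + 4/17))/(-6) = -1068/17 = -62.82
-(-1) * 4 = 4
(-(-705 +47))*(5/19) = 3290/19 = 173.16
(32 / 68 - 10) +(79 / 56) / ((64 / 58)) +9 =22819 / 30464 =0.75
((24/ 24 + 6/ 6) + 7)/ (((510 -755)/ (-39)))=351/ 245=1.43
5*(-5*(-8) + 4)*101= 22220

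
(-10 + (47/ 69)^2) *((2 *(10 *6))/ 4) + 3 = -449249/ 1587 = -283.08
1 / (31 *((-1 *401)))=-0.00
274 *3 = 822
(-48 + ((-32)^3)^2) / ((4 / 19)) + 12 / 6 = 5100273438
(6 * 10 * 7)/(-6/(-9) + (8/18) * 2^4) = 54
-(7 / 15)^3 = -343 / 3375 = -0.10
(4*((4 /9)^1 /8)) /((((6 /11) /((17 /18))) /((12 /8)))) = 187 /324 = 0.58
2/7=0.29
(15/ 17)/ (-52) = -0.02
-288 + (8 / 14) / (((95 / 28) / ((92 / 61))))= -1667488 / 5795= -287.75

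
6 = 6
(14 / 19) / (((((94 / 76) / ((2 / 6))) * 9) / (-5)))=-140 / 1269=-0.11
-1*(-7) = 7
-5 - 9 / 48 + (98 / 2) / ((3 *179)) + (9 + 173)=1519957 / 8592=176.90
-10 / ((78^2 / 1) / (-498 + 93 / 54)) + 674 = 36950209 / 54756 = 674.82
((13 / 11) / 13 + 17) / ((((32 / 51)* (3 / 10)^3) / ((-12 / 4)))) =-99875 / 33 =-3026.52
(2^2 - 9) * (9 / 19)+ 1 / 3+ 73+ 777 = 48334 / 57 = 847.96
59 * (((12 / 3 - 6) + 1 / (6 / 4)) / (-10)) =118 / 15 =7.87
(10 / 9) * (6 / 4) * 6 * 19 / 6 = 95 / 3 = 31.67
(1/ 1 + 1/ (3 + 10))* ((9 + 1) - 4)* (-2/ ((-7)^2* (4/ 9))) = -54/ 91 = -0.59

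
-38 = -38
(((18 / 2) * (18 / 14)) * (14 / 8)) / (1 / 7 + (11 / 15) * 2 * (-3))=-2835 / 596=-4.76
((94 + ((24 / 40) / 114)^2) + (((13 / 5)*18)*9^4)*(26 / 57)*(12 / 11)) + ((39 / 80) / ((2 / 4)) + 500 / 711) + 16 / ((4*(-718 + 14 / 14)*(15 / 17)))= 2292607291965167 / 14995290200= 152888.49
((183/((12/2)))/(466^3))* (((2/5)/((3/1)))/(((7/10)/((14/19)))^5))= 4880000/93963032089089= 0.00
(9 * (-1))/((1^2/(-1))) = 9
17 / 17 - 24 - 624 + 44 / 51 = -32953 / 51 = -646.14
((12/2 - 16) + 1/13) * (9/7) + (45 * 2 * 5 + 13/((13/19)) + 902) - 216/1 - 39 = 100395/91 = 1103.24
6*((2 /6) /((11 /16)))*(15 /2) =240 /11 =21.82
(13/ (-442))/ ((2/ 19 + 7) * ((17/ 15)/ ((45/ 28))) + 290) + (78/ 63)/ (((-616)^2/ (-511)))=-79863283/ 45197193888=-0.00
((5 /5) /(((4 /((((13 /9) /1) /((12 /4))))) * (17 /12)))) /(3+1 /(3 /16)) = 13 /1275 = 0.01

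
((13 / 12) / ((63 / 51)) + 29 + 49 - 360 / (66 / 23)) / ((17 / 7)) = -129113 / 6732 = -19.18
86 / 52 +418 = 10911 / 26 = 419.65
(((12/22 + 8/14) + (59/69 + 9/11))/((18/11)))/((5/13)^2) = 1252628/108675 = 11.53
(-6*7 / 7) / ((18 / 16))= -16 / 3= -5.33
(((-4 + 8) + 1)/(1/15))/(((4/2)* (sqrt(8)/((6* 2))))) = 225* sqrt(2)/2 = 159.10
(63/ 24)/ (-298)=-21/ 2384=-0.01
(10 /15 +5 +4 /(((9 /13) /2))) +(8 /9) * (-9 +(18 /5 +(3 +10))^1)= 1079 /45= 23.98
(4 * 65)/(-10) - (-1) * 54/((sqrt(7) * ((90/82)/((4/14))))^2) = -655402/25725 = -25.48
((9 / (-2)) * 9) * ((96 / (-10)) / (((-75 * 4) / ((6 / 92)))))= -243 / 2875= -0.08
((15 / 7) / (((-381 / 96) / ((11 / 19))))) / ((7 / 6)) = -31680 / 118237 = -0.27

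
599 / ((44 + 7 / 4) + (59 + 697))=2396 / 3207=0.75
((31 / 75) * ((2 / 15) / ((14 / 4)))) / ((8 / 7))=31 / 2250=0.01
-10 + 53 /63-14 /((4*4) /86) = -21271 /252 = -84.41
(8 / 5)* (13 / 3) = 6.93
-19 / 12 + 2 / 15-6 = -7.45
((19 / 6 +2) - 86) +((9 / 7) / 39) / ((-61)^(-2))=22843 / 546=41.84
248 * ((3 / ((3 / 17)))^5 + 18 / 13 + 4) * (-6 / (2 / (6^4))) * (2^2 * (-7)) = 498339801211392 / 13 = 38333830862414.77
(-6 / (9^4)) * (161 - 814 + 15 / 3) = 0.59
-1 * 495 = -495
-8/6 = -4/3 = -1.33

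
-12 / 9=-4 / 3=-1.33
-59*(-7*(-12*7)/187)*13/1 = -450996/187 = -2411.74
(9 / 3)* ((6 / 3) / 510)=1 / 85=0.01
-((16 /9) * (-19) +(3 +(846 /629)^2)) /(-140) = -103151113 /498507660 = -0.21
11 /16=0.69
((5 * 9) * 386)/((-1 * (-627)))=5790/209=27.70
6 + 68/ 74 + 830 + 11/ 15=464897/ 555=837.65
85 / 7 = 12.14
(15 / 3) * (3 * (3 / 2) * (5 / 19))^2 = 10125 / 1444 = 7.01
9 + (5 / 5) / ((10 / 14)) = 52 / 5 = 10.40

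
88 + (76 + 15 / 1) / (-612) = 53765 / 612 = 87.85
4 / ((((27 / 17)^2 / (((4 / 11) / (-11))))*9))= -4624 / 793881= -0.01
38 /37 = 1.03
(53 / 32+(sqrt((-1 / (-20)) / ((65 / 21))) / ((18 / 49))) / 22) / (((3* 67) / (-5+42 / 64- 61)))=-36941 / 68608- 34153* sqrt(273) / 110373120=-0.54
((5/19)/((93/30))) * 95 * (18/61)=4500/1891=2.38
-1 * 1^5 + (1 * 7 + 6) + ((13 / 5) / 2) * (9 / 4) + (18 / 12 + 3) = 777 / 40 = 19.42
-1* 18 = -18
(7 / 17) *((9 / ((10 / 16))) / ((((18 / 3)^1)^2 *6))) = 0.03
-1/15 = -0.07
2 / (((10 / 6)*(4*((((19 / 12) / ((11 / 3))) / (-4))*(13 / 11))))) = -2904 / 1235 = -2.35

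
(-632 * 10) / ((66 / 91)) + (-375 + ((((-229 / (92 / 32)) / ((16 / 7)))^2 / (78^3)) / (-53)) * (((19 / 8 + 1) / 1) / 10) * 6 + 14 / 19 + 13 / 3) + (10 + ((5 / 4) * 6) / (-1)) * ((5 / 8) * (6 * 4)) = -9046.37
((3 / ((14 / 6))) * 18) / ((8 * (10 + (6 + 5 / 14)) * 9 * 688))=9 / 315104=0.00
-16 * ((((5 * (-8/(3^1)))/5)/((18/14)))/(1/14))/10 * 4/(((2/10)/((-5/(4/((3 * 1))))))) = -31360/9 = -3484.44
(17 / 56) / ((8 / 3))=51 / 448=0.11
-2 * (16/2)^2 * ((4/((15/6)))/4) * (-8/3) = 2048/15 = 136.53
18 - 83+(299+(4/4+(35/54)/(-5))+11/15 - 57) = 48223/270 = 178.60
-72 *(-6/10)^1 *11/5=2376/25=95.04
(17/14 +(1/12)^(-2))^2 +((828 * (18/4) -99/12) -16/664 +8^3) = 102963892/4067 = 25316.91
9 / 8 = 1.12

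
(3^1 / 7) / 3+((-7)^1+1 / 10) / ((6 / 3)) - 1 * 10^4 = -1400463 / 140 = -10003.31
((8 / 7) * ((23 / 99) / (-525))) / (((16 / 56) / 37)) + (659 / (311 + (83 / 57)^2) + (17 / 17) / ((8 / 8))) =3.04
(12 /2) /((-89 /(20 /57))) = -40 /1691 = -0.02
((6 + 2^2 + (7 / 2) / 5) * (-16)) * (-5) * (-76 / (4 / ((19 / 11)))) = -309016 / 11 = -28092.36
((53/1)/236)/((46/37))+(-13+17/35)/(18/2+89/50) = -40150427/40959688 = -0.98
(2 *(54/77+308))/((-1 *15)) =-9508/231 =-41.16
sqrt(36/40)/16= 3 * sqrt(10)/160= 0.06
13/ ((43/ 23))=299/ 43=6.95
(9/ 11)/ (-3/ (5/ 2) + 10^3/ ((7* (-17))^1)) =-5355/ 62854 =-0.09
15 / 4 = 3.75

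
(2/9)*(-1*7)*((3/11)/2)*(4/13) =-28/429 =-0.07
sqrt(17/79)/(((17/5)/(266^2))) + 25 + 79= 104 + 353780 * sqrt(1343)/1343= 9757.73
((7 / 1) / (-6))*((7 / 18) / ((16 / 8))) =-49 / 216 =-0.23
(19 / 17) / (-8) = -19 / 136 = -0.14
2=2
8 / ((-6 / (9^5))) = -78732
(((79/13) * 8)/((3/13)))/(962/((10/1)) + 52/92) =9085/4173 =2.18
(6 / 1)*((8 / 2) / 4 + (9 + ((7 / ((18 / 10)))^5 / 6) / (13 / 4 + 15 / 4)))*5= 55230325 / 59049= 935.33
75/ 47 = 1.60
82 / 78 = 41 / 39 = 1.05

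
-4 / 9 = -0.44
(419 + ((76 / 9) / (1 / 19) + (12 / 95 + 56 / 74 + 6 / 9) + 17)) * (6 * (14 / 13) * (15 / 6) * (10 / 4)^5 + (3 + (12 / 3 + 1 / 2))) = 207894371767 / 219336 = 947835.16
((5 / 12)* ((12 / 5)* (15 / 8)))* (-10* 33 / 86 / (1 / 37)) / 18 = -10175 / 688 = -14.79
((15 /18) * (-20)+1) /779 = -47 /2337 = -0.02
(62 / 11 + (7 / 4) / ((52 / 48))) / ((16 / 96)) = 6222 / 143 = 43.51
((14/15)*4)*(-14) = -784/15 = -52.27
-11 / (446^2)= -11 / 198916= -0.00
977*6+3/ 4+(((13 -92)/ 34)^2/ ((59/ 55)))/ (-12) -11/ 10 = 23985562321/ 4092240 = 5861.23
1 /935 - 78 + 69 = -8414 /935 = -9.00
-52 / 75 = -0.69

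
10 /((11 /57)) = 570 /11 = 51.82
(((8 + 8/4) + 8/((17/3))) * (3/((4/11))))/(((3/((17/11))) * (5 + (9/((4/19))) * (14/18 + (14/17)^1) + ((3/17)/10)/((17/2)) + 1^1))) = 280330/430367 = 0.65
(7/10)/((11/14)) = 49/55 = 0.89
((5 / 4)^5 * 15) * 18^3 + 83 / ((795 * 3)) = 81499932499 / 305280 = 266967.81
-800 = -800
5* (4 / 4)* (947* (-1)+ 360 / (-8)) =-4960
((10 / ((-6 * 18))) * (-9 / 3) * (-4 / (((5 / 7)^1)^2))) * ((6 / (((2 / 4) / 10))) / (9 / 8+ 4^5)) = -6272 / 24603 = -0.25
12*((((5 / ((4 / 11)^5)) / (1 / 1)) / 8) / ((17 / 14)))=16910355 / 17408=971.41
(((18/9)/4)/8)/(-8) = -1/128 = -0.01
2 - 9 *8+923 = 853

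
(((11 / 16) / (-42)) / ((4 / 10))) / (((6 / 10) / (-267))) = 24475 / 1344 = 18.21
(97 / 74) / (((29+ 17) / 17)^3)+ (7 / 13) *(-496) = -25002148515 / 93637232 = -267.01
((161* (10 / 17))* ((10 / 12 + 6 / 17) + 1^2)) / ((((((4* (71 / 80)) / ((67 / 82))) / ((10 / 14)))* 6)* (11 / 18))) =85910750 / 9254069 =9.28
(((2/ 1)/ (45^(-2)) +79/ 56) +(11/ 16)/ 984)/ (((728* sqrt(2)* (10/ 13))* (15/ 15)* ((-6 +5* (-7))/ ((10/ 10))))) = -446497949* sqrt(2)/ 5060751360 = -0.12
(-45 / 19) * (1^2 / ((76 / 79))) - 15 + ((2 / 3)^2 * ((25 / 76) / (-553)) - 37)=-391408111 / 7186788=-54.46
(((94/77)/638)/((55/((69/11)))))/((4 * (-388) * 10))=-0.00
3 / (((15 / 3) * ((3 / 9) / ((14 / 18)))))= 1.40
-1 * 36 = -36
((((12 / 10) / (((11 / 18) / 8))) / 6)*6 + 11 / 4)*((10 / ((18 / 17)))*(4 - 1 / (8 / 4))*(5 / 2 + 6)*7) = 57507821 / 1584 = 36305.44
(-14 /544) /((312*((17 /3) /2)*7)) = -1 /240448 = -0.00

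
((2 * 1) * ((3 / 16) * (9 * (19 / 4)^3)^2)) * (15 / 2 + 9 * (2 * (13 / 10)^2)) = 2709419332671 / 204800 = 13229586.59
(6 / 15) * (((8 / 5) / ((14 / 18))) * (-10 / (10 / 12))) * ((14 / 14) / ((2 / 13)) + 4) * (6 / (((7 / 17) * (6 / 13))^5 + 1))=-8198749473250752 / 13182841408325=-621.93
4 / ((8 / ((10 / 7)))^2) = 25 / 196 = 0.13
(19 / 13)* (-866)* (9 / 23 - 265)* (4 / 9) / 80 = 25034761 / 13455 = 1860.63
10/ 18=5/ 9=0.56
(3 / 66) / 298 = 1 / 6556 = 0.00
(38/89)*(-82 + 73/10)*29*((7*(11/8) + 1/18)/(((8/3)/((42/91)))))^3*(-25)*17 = 11846483685515385/6407225344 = 1848925.71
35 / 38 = 0.92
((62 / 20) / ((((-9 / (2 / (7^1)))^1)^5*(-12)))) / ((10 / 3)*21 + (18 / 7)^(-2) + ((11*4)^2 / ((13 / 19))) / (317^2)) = 647953072 / 5459155655279812605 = 0.00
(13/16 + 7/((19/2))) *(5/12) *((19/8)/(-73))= -785/37376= -0.02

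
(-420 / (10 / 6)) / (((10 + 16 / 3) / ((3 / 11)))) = -1134 / 253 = -4.48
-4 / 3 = -1.33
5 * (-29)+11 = -134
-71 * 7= -497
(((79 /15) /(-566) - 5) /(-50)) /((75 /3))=42529 /10612500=0.00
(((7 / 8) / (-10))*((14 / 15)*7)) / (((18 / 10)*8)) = -343 / 8640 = -0.04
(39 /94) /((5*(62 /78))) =1521 /14570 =0.10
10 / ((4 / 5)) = 25 / 2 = 12.50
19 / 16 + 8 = 147 / 16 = 9.19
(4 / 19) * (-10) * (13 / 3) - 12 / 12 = -577 / 57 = -10.12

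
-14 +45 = 31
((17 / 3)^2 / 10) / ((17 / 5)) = 17 / 18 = 0.94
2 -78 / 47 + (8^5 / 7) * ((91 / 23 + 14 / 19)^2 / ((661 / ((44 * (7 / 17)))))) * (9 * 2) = 5131061278665680 / 100858176691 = 50874.02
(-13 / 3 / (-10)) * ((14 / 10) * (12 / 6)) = 91 / 75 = 1.21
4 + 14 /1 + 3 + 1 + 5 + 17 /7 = 206 /7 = 29.43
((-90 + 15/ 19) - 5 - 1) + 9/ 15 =-94.61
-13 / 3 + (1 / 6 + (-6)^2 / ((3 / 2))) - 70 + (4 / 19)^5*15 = -745213639 / 14856594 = -50.16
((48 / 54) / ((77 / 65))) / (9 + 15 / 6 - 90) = -1040 / 108801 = -0.01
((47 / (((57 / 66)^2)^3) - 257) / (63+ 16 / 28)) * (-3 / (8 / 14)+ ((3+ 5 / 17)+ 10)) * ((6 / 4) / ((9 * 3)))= -507675542591 / 502450009080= -1.01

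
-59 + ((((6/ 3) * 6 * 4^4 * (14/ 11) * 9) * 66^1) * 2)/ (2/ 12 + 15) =3980545/ 13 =306195.77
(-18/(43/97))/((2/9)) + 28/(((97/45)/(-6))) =-260.66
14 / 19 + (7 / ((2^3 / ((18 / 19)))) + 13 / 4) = 183 / 38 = 4.82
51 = 51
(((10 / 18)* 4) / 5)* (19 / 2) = 38 / 9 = 4.22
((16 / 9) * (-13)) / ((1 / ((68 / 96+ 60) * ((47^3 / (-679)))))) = 3933022886 / 18333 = 214532.42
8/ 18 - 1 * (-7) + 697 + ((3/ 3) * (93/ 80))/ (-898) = 455464763/ 646560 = 704.44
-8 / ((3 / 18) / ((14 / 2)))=-336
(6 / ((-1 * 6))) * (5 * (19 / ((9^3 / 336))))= -10640 / 243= -43.79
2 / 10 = 1 / 5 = 0.20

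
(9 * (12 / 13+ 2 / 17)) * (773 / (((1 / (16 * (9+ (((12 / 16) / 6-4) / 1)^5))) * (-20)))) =4533789916629 / 905216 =5008517.21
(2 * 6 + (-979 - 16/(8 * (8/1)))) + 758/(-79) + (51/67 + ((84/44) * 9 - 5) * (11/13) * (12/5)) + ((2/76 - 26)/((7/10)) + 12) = -25531662491/26147420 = -976.45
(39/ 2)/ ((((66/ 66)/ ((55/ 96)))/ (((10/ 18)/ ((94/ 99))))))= 39325/ 6016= 6.54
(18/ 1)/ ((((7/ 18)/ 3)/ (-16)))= -15552/ 7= -2221.71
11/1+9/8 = 97/8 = 12.12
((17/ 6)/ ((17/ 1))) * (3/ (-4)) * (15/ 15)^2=-1/ 8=-0.12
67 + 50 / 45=613 / 9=68.11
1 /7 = 0.14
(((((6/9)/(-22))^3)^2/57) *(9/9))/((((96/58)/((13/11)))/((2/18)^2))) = 377/3148309619596944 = 0.00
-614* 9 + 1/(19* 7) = -734957/133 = -5525.99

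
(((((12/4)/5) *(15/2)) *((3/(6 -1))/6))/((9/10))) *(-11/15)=-11/30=-0.37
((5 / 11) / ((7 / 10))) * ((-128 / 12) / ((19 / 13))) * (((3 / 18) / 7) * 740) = -7696000 / 92169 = -83.50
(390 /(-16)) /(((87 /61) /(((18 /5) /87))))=-0.71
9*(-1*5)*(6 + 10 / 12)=-615 / 2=-307.50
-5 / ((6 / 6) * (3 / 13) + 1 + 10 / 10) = -65 / 29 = -2.24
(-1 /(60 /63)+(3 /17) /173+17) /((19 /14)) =345667 /29410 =11.75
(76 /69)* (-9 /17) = -228 /391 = -0.58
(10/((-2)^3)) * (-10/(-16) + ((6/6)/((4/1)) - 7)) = 7.66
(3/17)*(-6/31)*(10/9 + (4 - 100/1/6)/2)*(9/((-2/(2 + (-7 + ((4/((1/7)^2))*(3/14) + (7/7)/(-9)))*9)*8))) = -33417/1054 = -31.70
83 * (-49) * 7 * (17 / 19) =-483973 / 19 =-25472.26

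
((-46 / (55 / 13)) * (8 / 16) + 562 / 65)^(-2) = 20449 / 210681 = 0.10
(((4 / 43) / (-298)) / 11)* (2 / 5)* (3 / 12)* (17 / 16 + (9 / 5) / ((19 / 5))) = -467 / 107125040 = -0.00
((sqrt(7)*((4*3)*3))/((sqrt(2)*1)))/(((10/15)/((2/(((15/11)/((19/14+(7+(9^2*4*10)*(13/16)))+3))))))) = 3664386*sqrt(14)/35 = 391739.34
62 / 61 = 1.02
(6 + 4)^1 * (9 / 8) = 45 / 4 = 11.25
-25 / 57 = -0.44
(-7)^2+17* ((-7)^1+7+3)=100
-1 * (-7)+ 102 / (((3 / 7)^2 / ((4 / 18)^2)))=8365 / 243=34.42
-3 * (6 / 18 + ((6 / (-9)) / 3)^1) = -1 / 3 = -0.33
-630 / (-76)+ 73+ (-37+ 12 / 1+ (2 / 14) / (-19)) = 56.28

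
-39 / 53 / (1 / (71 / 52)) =-213 / 212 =-1.00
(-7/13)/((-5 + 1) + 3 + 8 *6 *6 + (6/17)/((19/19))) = -119/63505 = -0.00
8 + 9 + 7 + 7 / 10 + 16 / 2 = 327 / 10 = 32.70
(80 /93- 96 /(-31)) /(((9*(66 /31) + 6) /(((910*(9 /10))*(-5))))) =-644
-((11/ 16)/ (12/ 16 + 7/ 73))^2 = -644809/ 976144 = -0.66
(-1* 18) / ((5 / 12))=-216 / 5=-43.20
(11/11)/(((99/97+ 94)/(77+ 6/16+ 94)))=1.80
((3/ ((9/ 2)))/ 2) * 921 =307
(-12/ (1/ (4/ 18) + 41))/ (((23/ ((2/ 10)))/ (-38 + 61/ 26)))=11124/ 136045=0.08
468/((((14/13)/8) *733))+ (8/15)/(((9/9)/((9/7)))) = 19896/3665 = 5.43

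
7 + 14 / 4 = 21 / 2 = 10.50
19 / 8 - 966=-7709 / 8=-963.62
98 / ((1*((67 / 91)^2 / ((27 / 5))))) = 21911526 / 22445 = 976.23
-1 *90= -90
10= 10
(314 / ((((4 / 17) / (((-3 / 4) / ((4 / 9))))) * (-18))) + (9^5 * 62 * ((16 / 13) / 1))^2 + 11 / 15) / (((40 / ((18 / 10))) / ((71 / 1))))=701615662102921336293 / 10816000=64868311954781.93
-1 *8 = -8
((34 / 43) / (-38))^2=289 / 667489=0.00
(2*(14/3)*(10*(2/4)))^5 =53782400000/243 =221326748.97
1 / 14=0.07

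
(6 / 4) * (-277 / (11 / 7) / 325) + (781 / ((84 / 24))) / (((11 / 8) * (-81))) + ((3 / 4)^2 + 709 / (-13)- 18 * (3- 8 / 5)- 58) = -4540310767 / 32432400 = -139.99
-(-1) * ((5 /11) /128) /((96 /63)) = 105 /45056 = 0.00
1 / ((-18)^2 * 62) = 1 / 20088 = 0.00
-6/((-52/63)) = 189/26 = 7.27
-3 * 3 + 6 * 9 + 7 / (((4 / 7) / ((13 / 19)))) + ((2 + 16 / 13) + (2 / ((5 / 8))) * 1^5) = 295473 / 4940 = 59.81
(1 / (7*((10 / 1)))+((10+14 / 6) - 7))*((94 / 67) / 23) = 52781 / 161805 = 0.33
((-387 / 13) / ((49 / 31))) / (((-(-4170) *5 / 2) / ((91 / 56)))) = -3999 / 1362200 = -0.00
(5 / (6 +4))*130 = 65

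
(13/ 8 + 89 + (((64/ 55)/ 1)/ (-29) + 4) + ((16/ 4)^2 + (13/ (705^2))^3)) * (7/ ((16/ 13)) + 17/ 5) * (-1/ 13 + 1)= 25191006077822719606231013/ 27156104126388022500000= 927.64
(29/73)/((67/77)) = 0.46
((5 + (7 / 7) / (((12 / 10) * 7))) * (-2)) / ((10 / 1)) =-43 / 42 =-1.02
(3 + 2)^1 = 5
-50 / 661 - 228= -150758 / 661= -228.08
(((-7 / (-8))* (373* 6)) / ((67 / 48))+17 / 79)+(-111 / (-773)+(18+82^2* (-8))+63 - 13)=-214069633334 / 4091489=-52320.72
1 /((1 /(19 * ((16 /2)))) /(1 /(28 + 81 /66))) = 3344 /643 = 5.20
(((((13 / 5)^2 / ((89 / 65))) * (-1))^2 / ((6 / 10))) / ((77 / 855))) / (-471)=-91709371 / 95756969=-0.96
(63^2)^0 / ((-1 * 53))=-1 / 53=-0.02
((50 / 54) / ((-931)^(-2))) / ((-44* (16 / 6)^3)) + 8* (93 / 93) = -21488801 / 22528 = -953.87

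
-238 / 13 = -18.31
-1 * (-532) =532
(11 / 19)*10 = 110 / 19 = 5.79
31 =31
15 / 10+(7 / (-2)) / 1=-2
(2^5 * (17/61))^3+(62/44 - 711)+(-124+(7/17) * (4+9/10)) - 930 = -223328935611/212227235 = -1052.31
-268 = -268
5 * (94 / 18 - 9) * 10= -1700 / 9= -188.89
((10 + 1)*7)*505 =38885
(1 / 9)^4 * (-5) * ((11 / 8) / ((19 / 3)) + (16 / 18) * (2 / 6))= -10535 / 26926344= -0.00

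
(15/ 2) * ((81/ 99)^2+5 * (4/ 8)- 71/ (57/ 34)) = -2702345/ 9196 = -293.86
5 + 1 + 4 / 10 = 32 / 5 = 6.40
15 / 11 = 1.36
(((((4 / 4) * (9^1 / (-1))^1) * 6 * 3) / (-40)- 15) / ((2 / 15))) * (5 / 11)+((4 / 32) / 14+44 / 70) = -32289 / 880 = -36.69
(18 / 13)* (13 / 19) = 18 / 19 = 0.95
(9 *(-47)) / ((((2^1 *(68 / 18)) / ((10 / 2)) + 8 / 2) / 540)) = -2569725 / 62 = -41447.18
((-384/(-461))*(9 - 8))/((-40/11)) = -528/2305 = -0.23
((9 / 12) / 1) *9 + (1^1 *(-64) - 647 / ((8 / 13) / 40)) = -168449 / 4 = -42112.25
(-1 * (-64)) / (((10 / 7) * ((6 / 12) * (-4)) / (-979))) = 109648 / 5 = 21929.60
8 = 8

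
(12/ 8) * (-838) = -1257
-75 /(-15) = 5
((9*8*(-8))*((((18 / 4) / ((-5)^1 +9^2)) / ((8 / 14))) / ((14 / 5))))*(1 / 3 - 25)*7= 3680.53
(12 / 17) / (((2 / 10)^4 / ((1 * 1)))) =7500 / 17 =441.18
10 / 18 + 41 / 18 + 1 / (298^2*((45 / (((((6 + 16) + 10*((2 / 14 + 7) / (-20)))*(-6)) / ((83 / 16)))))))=1096394321 / 386963430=2.83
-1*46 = -46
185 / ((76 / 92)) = 4255 / 19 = 223.95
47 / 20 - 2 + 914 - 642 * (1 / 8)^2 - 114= 126451 / 160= 790.32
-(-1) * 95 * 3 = 285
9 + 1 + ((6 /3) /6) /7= 211 /21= 10.05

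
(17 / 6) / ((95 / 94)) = 799 / 285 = 2.80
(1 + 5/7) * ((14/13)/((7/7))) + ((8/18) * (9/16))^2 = 397/208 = 1.91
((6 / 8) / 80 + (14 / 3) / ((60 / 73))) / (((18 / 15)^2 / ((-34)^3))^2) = 49418655331375 / 11664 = 4236853166.27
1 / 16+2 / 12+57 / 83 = 3649 / 3984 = 0.92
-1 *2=-2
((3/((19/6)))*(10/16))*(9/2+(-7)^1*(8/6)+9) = 375/152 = 2.47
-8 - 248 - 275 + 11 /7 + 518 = -80 /7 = -11.43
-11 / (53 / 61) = -671 / 53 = -12.66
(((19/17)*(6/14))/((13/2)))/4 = 57/3094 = 0.02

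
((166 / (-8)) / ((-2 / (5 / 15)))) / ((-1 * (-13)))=83 / 312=0.27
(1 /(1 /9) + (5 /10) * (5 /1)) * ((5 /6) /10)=23 /24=0.96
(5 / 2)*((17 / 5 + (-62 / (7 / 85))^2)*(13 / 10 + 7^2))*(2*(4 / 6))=69849262499 / 735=95033010.20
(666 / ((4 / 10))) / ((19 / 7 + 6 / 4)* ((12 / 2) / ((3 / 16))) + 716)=1.96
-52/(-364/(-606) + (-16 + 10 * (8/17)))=133926/27541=4.86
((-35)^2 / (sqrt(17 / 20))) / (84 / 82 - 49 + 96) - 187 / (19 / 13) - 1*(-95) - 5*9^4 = -623921 / 19 + 100450*sqrt(85) / 33473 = -32810.28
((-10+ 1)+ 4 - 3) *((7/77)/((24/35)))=-35/33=-1.06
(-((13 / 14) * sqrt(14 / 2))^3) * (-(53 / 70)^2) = 6171373 * sqrt(7) / 1920800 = 8.50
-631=-631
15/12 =5/4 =1.25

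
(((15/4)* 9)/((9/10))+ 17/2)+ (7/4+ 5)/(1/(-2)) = 65/2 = 32.50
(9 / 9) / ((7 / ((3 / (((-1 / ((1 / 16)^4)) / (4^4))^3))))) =-3 / 117440512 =-0.00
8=8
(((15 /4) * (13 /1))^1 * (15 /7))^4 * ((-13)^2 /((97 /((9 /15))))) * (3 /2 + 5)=96490551571171875 /119243264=809190794.80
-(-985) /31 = 985 /31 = 31.77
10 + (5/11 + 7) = 192/11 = 17.45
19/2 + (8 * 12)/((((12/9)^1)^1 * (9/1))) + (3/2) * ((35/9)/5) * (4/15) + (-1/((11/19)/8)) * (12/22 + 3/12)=74263/10890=6.82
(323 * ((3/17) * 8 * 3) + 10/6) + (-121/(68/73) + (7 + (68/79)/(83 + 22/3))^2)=120515581369309/93502437324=1288.90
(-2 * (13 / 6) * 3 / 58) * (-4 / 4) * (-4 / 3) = -26 / 87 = -0.30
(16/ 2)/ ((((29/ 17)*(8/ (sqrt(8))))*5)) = 34*sqrt(2)/ 145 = 0.33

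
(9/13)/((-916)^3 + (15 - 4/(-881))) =-0.00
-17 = -17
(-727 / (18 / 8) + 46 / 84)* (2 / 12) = -40643 / 756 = -53.76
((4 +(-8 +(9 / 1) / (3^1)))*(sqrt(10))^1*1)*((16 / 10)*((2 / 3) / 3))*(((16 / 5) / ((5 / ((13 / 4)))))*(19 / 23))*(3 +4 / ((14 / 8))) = -584896*sqrt(10) / 181125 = -10.21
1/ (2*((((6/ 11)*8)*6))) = 11/ 576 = 0.02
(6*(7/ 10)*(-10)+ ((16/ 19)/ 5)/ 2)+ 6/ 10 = -785/ 19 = -41.32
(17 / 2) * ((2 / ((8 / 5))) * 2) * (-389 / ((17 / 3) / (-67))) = 390945 / 4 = 97736.25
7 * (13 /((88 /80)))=910 /11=82.73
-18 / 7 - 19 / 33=-727 / 231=-3.15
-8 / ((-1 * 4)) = 2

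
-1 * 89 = -89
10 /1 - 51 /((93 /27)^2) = 5479 /961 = 5.70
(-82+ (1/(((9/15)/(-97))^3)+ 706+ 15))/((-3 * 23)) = 114066872/1863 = 61227.52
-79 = -79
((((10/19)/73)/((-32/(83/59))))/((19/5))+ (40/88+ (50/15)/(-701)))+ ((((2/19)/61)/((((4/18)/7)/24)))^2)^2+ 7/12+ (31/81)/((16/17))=168384130266560242510229/38832408232832406727656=4.34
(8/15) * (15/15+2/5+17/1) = 736/75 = 9.81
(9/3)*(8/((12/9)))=18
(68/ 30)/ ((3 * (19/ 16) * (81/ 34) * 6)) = 9248/ 207765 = 0.04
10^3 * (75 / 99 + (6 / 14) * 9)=4614.72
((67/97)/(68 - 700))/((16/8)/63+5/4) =-4221/4950298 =-0.00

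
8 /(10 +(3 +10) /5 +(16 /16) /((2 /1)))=0.61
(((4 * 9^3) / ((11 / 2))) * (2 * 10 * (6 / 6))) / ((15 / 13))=101088 / 11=9189.82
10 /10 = 1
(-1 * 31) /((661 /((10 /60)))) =-31 /3966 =-0.01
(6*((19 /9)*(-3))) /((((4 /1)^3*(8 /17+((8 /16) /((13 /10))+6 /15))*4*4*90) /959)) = -211939 /672768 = -0.32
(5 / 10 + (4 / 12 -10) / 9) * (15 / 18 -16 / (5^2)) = -899 / 8100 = -0.11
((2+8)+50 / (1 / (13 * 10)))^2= 42380100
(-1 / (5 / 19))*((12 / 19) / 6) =-2 / 5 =-0.40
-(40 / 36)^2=-100 / 81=-1.23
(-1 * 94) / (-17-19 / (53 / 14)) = 4982 / 1167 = 4.27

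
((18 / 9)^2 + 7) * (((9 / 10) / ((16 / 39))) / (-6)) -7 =-3527 / 320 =-11.02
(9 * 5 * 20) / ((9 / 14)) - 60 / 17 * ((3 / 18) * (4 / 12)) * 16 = 71240 / 51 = 1396.86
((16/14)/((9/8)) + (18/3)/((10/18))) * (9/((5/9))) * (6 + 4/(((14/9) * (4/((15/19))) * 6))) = 54216513/46550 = 1164.69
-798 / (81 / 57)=-5054 / 9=-561.56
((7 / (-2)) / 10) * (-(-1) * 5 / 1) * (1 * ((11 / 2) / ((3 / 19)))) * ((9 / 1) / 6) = -1463 / 16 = -91.44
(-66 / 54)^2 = 121 / 81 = 1.49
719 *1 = 719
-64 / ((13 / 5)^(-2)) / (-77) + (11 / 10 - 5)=6617 / 3850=1.72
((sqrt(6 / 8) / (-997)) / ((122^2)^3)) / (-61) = sqrt(3) / 401064269761655936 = 0.00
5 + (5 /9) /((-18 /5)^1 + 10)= 1465 /288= 5.09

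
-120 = -120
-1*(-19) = 19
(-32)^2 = 1024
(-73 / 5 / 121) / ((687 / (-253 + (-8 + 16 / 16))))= 0.05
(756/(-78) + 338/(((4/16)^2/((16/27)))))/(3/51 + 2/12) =38129708/2691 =14169.35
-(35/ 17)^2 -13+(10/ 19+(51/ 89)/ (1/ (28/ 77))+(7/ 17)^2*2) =-86897810/ 5375689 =-16.16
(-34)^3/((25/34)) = -1336336/25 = -53453.44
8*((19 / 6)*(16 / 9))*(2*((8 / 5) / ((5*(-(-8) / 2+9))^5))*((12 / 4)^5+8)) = 4883456 / 156639234375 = 0.00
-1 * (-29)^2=-841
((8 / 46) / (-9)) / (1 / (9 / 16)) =-1 / 92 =-0.01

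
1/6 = 0.17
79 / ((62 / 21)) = 1659 / 62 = 26.76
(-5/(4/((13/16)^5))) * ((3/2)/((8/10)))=-27846975/33554432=-0.83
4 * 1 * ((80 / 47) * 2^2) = 1280 / 47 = 27.23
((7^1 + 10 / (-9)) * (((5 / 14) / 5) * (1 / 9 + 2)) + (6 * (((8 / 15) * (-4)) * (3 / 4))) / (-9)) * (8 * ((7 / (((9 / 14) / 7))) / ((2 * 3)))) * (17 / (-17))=-2172268 / 10935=-198.65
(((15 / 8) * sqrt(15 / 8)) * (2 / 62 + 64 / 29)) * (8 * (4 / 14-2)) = -90585 * sqrt(30) / 6293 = -78.84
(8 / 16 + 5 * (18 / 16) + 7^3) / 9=931 / 24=38.79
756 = 756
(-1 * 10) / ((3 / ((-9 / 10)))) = 3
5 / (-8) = -5 / 8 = -0.62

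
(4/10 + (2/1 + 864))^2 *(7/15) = 43787856/125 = 350302.85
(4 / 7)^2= 16 / 49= 0.33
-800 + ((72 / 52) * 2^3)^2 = -114464 / 169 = -677.30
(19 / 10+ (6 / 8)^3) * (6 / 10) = 2229 / 1600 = 1.39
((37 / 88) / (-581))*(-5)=185 / 51128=0.00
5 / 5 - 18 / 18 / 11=10 / 11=0.91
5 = 5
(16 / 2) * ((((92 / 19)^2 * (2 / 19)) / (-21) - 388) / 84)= -111808120 / 3024819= -36.96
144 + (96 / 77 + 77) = 17113 / 77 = 222.25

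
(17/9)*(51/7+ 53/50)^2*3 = 145048097/367500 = 394.69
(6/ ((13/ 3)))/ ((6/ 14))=42/ 13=3.23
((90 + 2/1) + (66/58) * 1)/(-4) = -2701/116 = -23.28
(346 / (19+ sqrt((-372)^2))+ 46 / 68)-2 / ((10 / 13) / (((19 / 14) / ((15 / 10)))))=-64949 / 82110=-0.79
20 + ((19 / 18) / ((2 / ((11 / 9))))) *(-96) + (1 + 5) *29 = 3566 / 27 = 132.07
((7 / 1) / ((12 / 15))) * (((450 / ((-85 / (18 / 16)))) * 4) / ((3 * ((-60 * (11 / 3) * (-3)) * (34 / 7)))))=-2205 / 101728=-0.02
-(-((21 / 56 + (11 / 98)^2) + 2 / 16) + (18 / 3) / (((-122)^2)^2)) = 136326143283 / 265950913928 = 0.51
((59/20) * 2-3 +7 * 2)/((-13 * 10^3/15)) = -39/2000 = -0.02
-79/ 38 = -2.08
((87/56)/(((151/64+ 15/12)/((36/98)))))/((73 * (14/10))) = 20880/13496021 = 0.00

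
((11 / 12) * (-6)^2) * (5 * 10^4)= 1650000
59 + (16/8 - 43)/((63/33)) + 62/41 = 33610/861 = 39.04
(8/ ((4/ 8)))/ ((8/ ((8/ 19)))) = 16/ 19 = 0.84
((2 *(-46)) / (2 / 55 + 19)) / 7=-5060 / 7329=-0.69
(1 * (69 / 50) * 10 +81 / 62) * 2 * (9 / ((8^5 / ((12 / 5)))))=126441 / 6348800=0.02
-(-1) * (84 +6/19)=1602/19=84.32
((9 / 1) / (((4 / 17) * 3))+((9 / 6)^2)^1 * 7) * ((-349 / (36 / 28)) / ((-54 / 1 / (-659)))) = -30588803 / 324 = -94409.89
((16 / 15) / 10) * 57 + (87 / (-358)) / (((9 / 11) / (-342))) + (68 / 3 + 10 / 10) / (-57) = 82067168 / 765225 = 107.25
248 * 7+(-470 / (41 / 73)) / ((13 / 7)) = 685118 / 533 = 1285.40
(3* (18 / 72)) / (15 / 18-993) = -9 / 11906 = -0.00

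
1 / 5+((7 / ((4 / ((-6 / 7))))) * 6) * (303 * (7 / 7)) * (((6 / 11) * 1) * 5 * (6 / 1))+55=-2451264 / 55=-44568.44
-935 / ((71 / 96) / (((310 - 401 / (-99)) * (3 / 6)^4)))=-5285470 / 213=-24814.41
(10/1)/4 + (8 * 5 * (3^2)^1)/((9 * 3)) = 95/6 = 15.83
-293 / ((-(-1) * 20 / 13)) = -190.45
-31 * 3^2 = -279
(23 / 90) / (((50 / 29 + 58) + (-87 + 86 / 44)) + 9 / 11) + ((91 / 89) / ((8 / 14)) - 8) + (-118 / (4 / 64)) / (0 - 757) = -706587135319 / 189583579620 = -3.73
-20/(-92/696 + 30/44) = -9570/263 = -36.39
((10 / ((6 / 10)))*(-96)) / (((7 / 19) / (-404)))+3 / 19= 233350421 / 133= 1754514.44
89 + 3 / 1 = 92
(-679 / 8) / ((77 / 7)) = -679 / 88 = -7.72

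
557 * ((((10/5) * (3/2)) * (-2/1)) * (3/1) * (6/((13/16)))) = -962496/13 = -74038.15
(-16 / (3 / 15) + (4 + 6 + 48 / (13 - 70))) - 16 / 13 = -17802 / 247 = -72.07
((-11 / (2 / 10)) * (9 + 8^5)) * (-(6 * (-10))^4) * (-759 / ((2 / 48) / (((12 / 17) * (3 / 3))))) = -5107062300595200000 / 17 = -300415429446776470.59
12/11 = 1.09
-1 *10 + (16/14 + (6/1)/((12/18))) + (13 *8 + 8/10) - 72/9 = 3393/35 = 96.94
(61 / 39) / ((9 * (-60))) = -61 / 21060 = -0.00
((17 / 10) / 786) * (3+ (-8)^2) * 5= 1139 / 1572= 0.72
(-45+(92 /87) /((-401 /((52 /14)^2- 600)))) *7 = -74283227 /244209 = -304.18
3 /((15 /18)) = 18 /5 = 3.60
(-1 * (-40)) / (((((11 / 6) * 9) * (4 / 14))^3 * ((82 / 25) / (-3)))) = -171500 / 491139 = -0.35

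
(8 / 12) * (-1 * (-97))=194 / 3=64.67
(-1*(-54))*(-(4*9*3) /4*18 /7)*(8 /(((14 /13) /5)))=-6823440 /49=-139253.88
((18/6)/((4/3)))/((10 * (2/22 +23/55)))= 99/224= 0.44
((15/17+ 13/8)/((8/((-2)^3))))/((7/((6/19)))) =-1023/9044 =-0.11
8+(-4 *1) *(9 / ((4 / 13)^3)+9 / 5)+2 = -98641 / 80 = -1233.01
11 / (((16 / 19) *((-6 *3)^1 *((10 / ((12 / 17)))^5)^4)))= -2653253867962368 / 387595310845143558731231784820556640625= -0.00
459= 459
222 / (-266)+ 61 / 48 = 2785 / 6384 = 0.44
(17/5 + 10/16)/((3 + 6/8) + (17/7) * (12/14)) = 7889/11430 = 0.69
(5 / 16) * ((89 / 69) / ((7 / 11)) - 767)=-923705 / 3864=-239.05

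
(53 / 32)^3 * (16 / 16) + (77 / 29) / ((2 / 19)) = 29.77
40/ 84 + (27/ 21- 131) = -129.24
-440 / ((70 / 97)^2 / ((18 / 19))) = -3725964 / 4655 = -800.42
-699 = -699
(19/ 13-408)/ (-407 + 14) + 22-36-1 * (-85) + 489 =2866325/ 5109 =561.03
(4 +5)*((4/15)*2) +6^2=204/5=40.80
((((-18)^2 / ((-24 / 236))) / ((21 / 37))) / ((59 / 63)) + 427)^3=-172529619263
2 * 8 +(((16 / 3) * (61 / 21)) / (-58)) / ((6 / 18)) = 9256 / 609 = 15.20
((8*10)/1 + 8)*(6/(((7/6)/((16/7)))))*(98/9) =11264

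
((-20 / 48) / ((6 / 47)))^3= -12977875 / 373248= -34.77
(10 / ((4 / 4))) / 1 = 10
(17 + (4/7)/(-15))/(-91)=-137/735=-0.19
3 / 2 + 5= 13 / 2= 6.50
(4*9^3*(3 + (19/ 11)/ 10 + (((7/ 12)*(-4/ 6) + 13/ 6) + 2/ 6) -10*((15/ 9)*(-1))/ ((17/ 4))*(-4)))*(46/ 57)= -434881332/ 17765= -24479.67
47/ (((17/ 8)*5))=376/ 85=4.42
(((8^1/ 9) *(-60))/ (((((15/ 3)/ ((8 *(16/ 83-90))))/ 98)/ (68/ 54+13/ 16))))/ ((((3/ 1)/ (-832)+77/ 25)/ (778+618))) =303743669512192000/ 430198047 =706055435.70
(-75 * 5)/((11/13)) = -4875/11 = -443.18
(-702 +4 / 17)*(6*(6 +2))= -33684.71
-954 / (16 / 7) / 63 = -53 / 8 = -6.62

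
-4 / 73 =-0.05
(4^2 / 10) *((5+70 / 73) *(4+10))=9744 / 73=133.48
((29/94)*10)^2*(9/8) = 189225/17672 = 10.71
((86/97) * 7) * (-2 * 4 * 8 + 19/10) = -385.40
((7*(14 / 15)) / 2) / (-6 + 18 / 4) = -98 / 45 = -2.18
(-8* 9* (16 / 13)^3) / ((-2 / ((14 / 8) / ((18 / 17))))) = 243712 / 2197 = 110.93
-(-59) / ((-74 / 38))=-1121 / 37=-30.30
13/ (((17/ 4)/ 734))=38168/ 17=2245.18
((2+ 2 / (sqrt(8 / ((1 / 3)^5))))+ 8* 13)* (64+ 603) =667* sqrt(6) / 54+ 70702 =70732.26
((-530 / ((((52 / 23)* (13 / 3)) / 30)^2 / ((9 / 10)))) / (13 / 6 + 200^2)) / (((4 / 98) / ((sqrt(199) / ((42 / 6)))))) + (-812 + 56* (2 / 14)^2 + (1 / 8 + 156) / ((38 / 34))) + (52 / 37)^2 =-974754593 / 1456616 - 10730460825* sqrt(199) / 27420045172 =-674.71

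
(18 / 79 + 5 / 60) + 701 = 664843 / 948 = 701.31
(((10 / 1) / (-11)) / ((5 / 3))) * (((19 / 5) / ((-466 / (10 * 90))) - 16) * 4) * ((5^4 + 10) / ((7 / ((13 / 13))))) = 4619.31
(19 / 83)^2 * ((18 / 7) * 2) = 0.27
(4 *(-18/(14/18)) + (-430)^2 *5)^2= 41871925605904/49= 854529093998.04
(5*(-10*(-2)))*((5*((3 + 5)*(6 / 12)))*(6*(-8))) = -96000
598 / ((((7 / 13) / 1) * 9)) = 7774 / 63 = 123.40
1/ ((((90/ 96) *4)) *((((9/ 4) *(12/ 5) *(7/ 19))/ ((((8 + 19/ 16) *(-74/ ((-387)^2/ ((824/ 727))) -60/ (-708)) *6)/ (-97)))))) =-71928093223/ 11216376837882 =-0.01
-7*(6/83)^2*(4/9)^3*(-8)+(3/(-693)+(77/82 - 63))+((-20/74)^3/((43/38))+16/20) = -2350420473407779489/38369789206326270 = -61.26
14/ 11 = 1.27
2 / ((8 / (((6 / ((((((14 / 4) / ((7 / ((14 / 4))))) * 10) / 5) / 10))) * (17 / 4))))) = 255 / 14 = 18.21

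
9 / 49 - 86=-4205 / 49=-85.82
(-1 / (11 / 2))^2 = 4 / 121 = 0.03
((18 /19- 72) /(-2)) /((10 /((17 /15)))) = 153 /38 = 4.03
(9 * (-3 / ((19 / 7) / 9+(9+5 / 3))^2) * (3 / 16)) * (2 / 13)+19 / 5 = 3.79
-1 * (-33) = 33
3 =3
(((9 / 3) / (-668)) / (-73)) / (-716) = -3 / 34915024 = -0.00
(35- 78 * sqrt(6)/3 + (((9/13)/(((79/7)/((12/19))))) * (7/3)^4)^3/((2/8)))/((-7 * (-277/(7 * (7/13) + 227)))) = 1176636582873439000/240789621725531073- 6000 * sqrt(6)/1939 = -2.69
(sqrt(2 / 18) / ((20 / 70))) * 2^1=7 / 3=2.33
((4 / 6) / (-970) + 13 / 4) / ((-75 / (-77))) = 1456147 / 436500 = 3.34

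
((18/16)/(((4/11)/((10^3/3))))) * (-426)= -878625/2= -439312.50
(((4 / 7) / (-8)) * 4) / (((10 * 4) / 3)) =-3 / 140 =-0.02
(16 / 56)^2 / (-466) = -2 / 11417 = -0.00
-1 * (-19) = 19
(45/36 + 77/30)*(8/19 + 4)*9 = 14427/95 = 151.86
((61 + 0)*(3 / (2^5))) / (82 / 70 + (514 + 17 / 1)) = 0.01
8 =8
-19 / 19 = -1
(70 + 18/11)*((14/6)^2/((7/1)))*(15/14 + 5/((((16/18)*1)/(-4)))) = -39400/33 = -1193.94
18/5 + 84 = 438/5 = 87.60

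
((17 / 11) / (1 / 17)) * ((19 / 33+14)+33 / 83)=11852468 / 30129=393.39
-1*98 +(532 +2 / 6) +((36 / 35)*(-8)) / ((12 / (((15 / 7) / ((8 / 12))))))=63523 / 147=432.13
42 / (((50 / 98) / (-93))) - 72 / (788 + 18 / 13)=-982054314 / 128275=-7655.85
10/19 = 0.53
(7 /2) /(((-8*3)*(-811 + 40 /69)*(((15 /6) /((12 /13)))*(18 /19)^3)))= 1104299 /14131849680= 0.00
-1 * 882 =-882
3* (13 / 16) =39 / 16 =2.44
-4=-4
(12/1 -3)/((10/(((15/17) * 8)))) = 108/17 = 6.35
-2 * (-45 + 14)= 62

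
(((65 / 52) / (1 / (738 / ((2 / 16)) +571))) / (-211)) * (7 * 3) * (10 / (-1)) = 3399375 / 422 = 8055.39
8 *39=312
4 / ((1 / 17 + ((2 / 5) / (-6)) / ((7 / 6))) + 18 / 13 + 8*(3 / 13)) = 30940 / 25003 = 1.24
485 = 485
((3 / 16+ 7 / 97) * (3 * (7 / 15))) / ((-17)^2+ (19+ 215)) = 0.00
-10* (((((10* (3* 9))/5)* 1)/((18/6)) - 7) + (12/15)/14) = -774/7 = -110.57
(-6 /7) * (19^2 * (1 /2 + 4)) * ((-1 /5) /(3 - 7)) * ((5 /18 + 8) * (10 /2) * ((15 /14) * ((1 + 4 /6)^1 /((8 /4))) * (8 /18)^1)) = -1344725 /1176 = -1143.47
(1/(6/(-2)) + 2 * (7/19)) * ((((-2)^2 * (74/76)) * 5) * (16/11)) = 136160/11913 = 11.43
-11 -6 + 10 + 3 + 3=-1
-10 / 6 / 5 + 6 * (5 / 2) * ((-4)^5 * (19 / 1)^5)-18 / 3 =-114098641939 / 3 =-38032880646.33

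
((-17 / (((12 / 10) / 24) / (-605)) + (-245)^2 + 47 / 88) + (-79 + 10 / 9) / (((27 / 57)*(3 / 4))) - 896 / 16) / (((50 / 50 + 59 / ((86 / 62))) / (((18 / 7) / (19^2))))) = 244084728247 / 5619886272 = 43.43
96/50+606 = 15198/25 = 607.92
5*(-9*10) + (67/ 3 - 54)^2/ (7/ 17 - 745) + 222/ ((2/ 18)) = 176197831/ 113922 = 1546.65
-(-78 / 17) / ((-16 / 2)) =-39 / 68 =-0.57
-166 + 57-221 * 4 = -993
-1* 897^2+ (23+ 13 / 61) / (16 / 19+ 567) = -804608.96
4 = 4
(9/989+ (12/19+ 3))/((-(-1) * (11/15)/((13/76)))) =3335085/3927319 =0.85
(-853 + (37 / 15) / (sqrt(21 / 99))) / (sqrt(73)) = sqrt(73) * (-89565 + 37 * sqrt(231)) / 7665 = -99.21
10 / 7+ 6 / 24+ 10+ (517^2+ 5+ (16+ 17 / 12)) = 5613785 / 21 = 267323.10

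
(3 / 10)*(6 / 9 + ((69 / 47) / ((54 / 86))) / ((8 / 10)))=6073 / 5640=1.08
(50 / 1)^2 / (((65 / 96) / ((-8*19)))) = -7296000 / 13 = -561230.77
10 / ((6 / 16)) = 80 / 3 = 26.67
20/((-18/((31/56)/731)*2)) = -155/368424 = -0.00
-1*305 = -305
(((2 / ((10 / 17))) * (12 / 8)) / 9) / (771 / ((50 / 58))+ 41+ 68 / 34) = 85 / 140604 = 0.00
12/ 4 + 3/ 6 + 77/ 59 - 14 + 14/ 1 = 567/ 118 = 4.81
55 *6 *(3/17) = 990/17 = 58.24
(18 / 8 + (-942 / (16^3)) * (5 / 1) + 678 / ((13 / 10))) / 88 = 5.94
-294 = -294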